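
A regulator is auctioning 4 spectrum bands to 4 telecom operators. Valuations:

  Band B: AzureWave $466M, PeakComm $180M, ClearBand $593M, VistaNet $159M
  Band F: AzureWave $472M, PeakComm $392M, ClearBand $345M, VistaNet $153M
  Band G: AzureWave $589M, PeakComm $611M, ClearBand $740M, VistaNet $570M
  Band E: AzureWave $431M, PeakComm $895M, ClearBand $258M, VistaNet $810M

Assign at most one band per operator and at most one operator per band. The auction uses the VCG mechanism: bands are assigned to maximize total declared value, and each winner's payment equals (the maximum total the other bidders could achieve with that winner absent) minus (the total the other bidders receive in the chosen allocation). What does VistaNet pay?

Efficient allocation: AzureWave→Band F ($472M), PeakComm→Band E ($895M), ClearBand→Band B ($593M), VistaNet→Band G ($570M); total welfare W = $2530M.
VistaNet receives Band G at value $570M, so the others get W − 570 = $1960M.
Without VistaNet: best allocation of the remaining 3 bidders over all 4 bands is AzureWave→Band F ($472M), PeakComm→Band E ($895M), ClearBand→Band G ($740M), total $2107M.
VCG payment = (others' best without VistaNet) − (others' welfare with VistaNet) = 2107 − 1960 = $147M.

VistaNet pays $147M.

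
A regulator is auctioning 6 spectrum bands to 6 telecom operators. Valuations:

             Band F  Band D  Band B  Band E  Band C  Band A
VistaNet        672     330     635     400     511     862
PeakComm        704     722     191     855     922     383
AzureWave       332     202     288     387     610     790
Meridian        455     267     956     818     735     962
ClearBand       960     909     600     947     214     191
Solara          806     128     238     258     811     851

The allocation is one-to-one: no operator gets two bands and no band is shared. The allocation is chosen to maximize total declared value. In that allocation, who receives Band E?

PeakComm receives Band E.

Optimal: VistaNet→Band A ($862M), PeakComm→Band E ($855M), AzureWave→Band C ($610M), Meridian→Band B ($956M), ClearBand→Band D ($909M), Solara→Band F ($806M) — total 862+855+610+956+909+806 = $4998M.
Column-greedy (each band in turn goes to its best remaining operator) gives $4639M, worse by 359.
PeakComm's own top band is Band C ($922M), but forcing PeakComm→Band C and reassigning the rest optimally gives only $4880M — worse by 118.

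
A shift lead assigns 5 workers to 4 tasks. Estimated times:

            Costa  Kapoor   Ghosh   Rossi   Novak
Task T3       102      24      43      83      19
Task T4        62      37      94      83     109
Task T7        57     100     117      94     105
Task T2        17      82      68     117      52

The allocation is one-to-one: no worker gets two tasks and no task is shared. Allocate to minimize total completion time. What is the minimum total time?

Min total: 167 min

Optimal: Novak→Task T3 (19 min), Kapoor→Task T4 (37 min), Rossi→Task T7 (94 min), Costa→Task T2 (17 min) — total 19+37+94+17 = 167 min.
Row-greedy (each worker in turn takes its cheapest remaining task) gives 229 min, worse by 62.
Next-best assignment: Novak→Task T3, Kapoor→Task T4, Costa→Task T7, Ghosh→Task T2 = 181 min.
Swapping Kapoor↔Novak (Kapoor→Task T3 24 min, Novak→Task T4 109 min) adds 77.
Checked against all permutations: 167 min is optimal.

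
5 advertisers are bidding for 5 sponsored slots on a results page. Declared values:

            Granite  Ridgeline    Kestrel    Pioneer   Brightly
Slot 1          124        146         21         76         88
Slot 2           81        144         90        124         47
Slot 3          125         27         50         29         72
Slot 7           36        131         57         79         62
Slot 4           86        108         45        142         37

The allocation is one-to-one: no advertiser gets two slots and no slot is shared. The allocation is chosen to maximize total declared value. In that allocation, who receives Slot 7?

Ridgeline receives Slot 7.

Optimal: Granite→Slot 3 ($125), Ridgeline→Slot 7 ($131), Kestrel→Slot 2 ($90), Pioneer→Slot 4 ($142), Brightly→Slot 1 ($88) — total 125+131+90+142+88 = $576.
Row-greedy (each advertiser in turn takes its best remaining slot) gives $565, worse by 11.
Next-best assignment: Granite→Slot 3, Ridgeline→Slot 1, Kestrel→Slot 2, Pioneer→Slot 4, Brightly→Slot 7 = $565.
Checked against all permutations: $576 is optimal.
Ridgeline's own top slot is Slot 1 ($146), but forcing Ridgeline→Slot 1 and reassigning the rest optimally gives only $565 — worse by 11.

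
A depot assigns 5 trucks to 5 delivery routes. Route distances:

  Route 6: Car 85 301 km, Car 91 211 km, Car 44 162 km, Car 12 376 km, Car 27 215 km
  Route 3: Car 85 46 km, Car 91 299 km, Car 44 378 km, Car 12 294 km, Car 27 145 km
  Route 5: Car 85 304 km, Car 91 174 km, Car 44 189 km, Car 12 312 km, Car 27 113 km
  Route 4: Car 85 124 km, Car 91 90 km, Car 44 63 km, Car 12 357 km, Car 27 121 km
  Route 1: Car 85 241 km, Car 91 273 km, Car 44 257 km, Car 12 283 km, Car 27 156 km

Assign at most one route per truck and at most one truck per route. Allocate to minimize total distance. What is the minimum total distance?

Min total: 694 km

Treat this as an assignment problem: match each truck to one route.
Optimal: Car 85→Route 3 (46 km), Car 91→Route 4 (90 km), Car 44→Route 6 (162 km), Car 12→Route 1 (283 km), Car 27→Route 5 (113 km) — total 46+90+162+283+113 = 694 km.
Min-entry greedy (repeatedly take the single cheapest remaining cell) gives 716 km, worse by 22.
Next-best assignment: Car 85→Route 3, Car 91→Route 6, Car 44→Route 4, Car 12→Route 1, Car 27→Route 5 = 716 km.
Swapping Car 27↔Car 12 (Car 27→Route 1 156 km, Car 12→Route 5 312 km) adds 72.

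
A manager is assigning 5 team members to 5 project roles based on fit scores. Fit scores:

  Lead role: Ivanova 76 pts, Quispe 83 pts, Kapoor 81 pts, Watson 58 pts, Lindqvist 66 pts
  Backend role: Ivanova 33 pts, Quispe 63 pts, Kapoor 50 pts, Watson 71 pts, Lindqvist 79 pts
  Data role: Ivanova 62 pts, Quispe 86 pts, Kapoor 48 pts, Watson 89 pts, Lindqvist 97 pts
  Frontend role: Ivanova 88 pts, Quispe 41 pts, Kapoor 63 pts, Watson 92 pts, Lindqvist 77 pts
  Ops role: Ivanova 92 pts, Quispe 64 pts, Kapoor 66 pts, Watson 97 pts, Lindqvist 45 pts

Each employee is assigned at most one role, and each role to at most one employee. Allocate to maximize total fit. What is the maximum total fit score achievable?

Optimal: Ivanova→Frontend role (88 pts), Quispe→Data role (86 pts), Kapoor→Lead role (81 pts), Watson→Ops role (97 pts), Lindqvist→Backend role (79 pts) — total 88+86+81+97+79 = 431 pts.
Row-greedy (each employee in turn takes its best remaining role) gives 430 pts, worse by 1.
Next-best assignment: Ivanova→Ops role, Quispe→Data role, Kapoor→Lead role, Watson→Frontend role, Lindqvist→Backend role = 430 pts.

Max total: 431 pts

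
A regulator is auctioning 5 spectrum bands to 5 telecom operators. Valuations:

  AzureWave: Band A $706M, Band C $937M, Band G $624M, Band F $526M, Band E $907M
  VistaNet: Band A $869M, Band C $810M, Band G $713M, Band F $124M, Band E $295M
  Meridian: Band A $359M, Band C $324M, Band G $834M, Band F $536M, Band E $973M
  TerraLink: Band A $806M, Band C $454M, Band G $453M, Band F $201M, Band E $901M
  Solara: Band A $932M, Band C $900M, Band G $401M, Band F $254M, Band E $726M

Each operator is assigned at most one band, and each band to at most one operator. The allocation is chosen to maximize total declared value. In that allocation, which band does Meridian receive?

This is the linear assignment problem.
Optimal: AzureWave→Band F ($526M), VistaNet→Band A ($869M), Meridian→Band G ($834M), TerraLink→Band E ($901M), Solara→Band C ($900M) — total 526+869+834+901+900 = $4030M.
Next-best assignment: AzureWave→Band C, VistaNet→Band G, Meridian→Band F, TerraLink→Band E, Solara→Band A = $4019M.
Meridian's own top band is Band E ($973M), but forcing Meridian→Band E and reassigning the rest optimally gives only $3918M — worse by 112.

Meridian receives Band G.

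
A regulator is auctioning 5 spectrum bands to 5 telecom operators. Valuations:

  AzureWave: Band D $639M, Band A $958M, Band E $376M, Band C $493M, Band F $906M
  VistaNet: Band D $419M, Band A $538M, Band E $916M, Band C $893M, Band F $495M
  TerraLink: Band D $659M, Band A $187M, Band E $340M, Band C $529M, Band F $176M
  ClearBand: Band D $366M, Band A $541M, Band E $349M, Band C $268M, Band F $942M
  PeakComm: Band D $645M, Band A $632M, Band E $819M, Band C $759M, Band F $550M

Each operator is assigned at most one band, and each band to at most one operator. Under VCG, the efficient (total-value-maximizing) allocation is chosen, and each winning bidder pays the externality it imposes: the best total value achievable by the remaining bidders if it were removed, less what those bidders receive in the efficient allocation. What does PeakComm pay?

Efficient allocation: AzureWave→Band A ($958M), VistaNet→Band C ($893M), TerraLink→Band D ($659M), ClearBand→Band F ($942M), PeakComm→Band E ($819M); total welfare W = $4271M.
PeakComm receives Band E at value $819M, so the others get W − 819 = $3452M.
Without PeakComm: best allocation of the remaining 4 bidders over all 5 bands is AzureWave→Band A ($958M), VistaNet→Band E ($916M), TerraLink→Band D ($659M), ClearBand→Band F ($942M), total $3475M.
VCG payment = (others' best without PeakComm) − (others' welfare with PeakComm) = 3475 − 3452 = $23M.

PeakComm pays $23M.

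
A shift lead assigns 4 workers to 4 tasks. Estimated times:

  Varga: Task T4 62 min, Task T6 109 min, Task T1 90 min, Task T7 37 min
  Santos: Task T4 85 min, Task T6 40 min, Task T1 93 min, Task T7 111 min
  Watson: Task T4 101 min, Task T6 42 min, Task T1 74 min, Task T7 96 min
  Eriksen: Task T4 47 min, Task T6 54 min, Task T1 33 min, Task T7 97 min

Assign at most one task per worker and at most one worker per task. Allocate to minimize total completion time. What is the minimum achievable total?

This is a one-to-one assignment (minimum-cost bipartite matching).
Optimal: Varga→Task T7 (37 min), Santos→Task T4 (85 min), Watson→Task T6 (42 min), Eriksen→Task T1 (33 min) — total 37+85+42+33 = 197 min.
Column-greedy (each task in turn goes to its cheapest remaining worker) gives 198 min, worse by 1.
Next-best assignment: Varga→Task T7, Santos→Task T6, Watson→Task T1, Eriksen→Task T4 = 198 min.
Checked against all permutations: 197 min is optimal.

Min total: 197 min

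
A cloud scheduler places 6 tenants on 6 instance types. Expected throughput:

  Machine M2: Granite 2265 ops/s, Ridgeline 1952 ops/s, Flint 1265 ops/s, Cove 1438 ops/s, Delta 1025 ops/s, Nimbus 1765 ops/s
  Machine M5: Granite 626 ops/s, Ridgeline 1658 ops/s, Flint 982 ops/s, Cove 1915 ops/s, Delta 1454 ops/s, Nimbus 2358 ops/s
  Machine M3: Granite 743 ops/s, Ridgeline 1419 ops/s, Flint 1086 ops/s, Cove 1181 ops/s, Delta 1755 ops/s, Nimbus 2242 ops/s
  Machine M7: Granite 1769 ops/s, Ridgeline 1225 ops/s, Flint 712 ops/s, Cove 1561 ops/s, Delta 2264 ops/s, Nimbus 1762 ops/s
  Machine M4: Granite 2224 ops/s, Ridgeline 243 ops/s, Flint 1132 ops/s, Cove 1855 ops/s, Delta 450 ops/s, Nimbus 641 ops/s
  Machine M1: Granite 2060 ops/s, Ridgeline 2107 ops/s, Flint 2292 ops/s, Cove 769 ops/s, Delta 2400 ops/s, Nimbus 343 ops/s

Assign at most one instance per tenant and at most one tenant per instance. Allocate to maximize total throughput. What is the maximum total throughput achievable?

This is the linear assignment problem.
Optimal: Granite→Machine M4 (2224 ops/s), Ridgeline→Machine M2 (1952 ops/s), Flint→Machine M1 (2292 ops/s), Cove→Machine M5 (1915 ops/s), Delta→Machine M7 (2264 ops/s), Nimbus→Machine M3 (2242 ops/s) — total 2224+1952+2292+1915+2264+2242 = 12889 ops/s.
Row-greedy (each tenant in turn takes its best remaining instance) gives 11925 ops/s, worse by 964.

Maximum total: 12889 ops/s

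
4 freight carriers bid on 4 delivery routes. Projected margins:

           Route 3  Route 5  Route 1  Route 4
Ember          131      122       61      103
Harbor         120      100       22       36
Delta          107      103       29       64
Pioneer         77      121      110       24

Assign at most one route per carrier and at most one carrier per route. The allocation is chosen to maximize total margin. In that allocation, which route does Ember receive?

Optimal: Ember→Route 4 ($103k), Harbor→Route 3 ($120k), Delta→Route 5 ($103k), Pioneer→Route 1 ($110k) — total 103+120+103+110 = $436k.
Next-best assignment: Ember→Route 4, Harbor→Route 5, Delta→Route 3, Pioneer→Route 1 = $420k.
Every other assignment is strictly worse.
Ember's own top route is Route 3 ($131k), but forcing Ember→Route 3 and reassigning the rest optimally gives only $405k — worse by 31.

Ember receives Route 4.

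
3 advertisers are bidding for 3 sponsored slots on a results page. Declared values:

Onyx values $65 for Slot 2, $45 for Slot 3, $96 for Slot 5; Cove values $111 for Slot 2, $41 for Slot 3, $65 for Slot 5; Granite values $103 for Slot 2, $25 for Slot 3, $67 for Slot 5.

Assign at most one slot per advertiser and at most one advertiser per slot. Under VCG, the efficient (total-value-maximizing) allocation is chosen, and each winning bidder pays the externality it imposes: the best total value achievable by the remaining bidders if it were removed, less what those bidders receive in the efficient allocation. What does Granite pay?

Granite pays $70.

Efficient allocation: Onyx→Slot 5 ($96), Cove→Slot 3 ($41), Granite→Slot 2 ($103); total welfare W = $240.
Granite receives Slot 2 at value $103, so the others get W − 103 = $137.
Without Granite: best allocation of the remaining 2 bidders over all 3 slots is Onyx→Slot 5 ($96), Cove→Slot 2 ($111), total $207.
VCG payment = (others' best without Granite) − (others' welfare with Granite) = 207 − 137 = $70.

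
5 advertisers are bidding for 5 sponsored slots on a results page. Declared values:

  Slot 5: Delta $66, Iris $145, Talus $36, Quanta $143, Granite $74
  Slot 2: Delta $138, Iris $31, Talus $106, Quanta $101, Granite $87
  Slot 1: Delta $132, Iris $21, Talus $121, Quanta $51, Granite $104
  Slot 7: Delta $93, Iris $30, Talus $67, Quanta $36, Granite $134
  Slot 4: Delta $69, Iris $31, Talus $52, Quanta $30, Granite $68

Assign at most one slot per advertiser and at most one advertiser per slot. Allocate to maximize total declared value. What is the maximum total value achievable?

Optimal: Delta→Slot 4 ($69), Iris→Slot 5 ($145), Talus→Slot 1 ($121), Quanta→Slot 2 ($101), Granite→Slot 7 ($134) — total 69+145+121+101+134 = $570.
Next-best assignment: Delta→Slot 2, Iris→Slot 5, Talus→Slot 1, Quanta→Slot 4, Granite→Slot 7 = $568.
Swapping Granite↔Iris (Granite→Slot 5 $74, Iris→Slot 7 $30) loses 175.
Every other assignment is strictly worse.

Maximum total: $570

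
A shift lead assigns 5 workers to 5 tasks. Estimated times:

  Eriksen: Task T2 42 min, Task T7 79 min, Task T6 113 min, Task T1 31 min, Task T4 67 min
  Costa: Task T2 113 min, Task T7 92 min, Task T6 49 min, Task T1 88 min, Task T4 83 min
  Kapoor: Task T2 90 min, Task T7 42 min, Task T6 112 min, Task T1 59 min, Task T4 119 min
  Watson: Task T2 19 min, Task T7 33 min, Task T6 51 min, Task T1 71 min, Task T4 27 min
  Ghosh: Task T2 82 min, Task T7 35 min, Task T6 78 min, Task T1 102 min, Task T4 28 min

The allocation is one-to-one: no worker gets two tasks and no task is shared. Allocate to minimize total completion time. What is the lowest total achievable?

Optimal: Eriksen→Task T1 (31 min), Costa→Task T6 (49 min), Kapoor→Task T7 (42 min), Watson→Task T2 (19 min), Ghosh→Task T4 (28 min) — total 31+49+42+19+28 = 169 min.
Column-greedy (each task in turn goes to its cheapest remaining worker) gives 253 min, worse by 84.
Every other assignment is strictly worse.

Min total: 169 min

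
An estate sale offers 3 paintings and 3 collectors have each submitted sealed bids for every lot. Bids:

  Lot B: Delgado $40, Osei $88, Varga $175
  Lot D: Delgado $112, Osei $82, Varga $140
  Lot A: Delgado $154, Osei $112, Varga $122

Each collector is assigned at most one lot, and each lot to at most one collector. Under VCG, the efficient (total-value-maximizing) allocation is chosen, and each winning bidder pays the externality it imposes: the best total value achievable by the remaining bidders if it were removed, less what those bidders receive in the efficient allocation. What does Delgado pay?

Delgado pays $30.

Efficient allocation: Delgado→Lot A ($154), Osei→Lot D ($82), Varga→Lot B ($175); total welfare W = $411.
Delgado receives Lot A at value $154, so the others get W − 154 = $257.
Without Delgado: best allocation of the remaining 2 bidders over all 3 lots is Osei→Lot A ($112), Varga→Lot B ($175), total $287.
VCG payment = (others' best without Delgado) − (others' welfare with Delgado) = 287 − 257 = $30.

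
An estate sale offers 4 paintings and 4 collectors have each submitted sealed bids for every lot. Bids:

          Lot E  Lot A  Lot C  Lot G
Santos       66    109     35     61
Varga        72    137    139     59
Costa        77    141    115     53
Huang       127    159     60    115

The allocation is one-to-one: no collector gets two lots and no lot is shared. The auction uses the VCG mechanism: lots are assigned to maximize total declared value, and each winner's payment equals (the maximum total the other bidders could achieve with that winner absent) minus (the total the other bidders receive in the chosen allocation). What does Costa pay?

Costa pays $48.

Efficient allocation: Santos→Lot G ($61), Varga→Lot C ($139), Costa→Lot A ($141), Huang→Lot E ($127); total welfare W = $468.
Costa receives Lot A at value $141, so the others get W − 141 = $327.
Without Costa: best allocation of the remaining 3 bidders over all 4 lots is Santos→Lot A ($109), Varga→Lot C ($139), Huang→Lot E ($127), total $375.
VCG payment = (others' best without Costa) − (others' welfare with Costa) = 375 − 327 = $48.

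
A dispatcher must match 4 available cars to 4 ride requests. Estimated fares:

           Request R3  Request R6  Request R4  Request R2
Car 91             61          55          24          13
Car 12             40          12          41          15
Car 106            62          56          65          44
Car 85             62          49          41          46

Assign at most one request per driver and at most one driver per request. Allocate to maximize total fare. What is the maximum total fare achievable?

Treat this as an assignment problem: match each driver to one request.
Optimal: Car 91→Request R6 ($55), Car 12→Request R3 ($40), Car 106→Request R4 ($65), Car 85→Request R2 ($46) — total 55+40+65+46 = $206.
Row-greedy (each driver in turn takes its best remaining request) gives $204, worse by 2.
Swapping Car 91↔Car 106 (Car 91→Request R4 $24, Car 106→Request R6 $56) loses 40.

Maximum total: $206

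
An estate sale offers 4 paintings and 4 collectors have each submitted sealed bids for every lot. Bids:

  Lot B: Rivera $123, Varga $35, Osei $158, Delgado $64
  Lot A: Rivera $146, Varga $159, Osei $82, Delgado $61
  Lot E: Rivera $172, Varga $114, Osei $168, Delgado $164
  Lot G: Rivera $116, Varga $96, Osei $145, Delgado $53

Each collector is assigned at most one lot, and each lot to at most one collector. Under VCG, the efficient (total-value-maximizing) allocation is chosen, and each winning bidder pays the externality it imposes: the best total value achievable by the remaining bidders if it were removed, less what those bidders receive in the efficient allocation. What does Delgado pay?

Efficient allocation: Rivera→Lot G ($116), Varga→Lot A ($159), Osei→Lot B ($158), Delgado→Lot E ($164); total welfare W = $597.
Delgado receives Lot E at value $164, so the others get W − 164 = $433.
Without Delgado: best allocation of the remaining 3 bidders over all 4 lots is Rivera→Lot E ($172), Varga→Lot A ($159), Osei→Lot B ($158), total $489.
VCG payment = (others' best without Delgado) − (others' welfare with Delgado) = 489 − 433 = $56.

Delgado pays $56.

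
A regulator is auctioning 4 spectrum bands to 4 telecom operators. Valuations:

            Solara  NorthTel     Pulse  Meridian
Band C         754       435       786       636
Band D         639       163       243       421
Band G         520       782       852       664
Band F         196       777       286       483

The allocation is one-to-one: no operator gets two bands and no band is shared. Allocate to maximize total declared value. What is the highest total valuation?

Maximum total: $2904M

Optimal: Solara→Band D ($639M), NorthTel→Band F ($777M), Pulse→Band G ($852M), Meridian→Band C ($636M) — total 639+777+852+636 = $2904M.
Max-entry greedy (repeatedly take the single best remaining cell) gives $2804M, worse by 100.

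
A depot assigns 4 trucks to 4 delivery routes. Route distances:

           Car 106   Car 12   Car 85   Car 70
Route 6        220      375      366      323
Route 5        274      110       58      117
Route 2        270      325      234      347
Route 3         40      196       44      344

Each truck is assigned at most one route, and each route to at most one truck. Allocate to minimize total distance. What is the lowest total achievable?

Minimum total: 706 km

Treat this as an assignment problem: match each truck to one route.
Optimal: Car 106→Route 6 (220 km), Car 12→Route 2 (325 km), Car 85→Route 3 (44 km), Car 70→Route 5 (117 km) — total 220+325+44+117 = 706 km.
Min-entry greedy (repeatedly take the single cheapest remaining cell) gives 746 km, worse by 40.
Next-best assignment: Car 106→Route 3, Car 12→Route 5, Car 85→Route 2, Car 70→Route 6 = 707 km.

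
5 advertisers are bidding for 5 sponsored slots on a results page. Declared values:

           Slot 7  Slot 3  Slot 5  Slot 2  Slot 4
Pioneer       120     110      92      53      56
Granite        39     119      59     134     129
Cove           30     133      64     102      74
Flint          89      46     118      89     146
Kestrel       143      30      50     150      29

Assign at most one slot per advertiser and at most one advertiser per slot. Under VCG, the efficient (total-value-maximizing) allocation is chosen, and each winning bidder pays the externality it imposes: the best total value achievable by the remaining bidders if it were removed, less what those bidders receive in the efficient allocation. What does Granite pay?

Granite pays $28.

Efficient allocation: Pioneer→Slot 7 ($120), Granite→Slot 4 ($129), Cove→Slot 3 ($133), Flint→Slot 5 ($118), Kestrel→Slot 2 ($150); total welfare W = $650.
Granite receives Slot 4 at value $129, so the others get W − 129 = $521.
Without Granite: best allocation of the remaining 4 bidders over all 5 slots is Pioneer→Slot 7 ($120), Cove→Slot 3 ($133), Flint→Slot 4 ($146), Kestrel→Slot 2 ($150), total $549.
VCG payment = (others' best without Granite) − (others' welfare with Granite) = 549 − 521 = $28.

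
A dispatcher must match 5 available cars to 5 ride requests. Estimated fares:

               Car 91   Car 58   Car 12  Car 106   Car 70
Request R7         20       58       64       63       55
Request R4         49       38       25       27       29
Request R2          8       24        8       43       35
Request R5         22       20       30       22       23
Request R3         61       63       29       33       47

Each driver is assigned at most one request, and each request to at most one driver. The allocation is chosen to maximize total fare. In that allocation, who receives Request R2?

Car 106 receives Request R2.

Optimal: Car 91→Request R4 ($49), Car 58→Request R3 ($63), Car 12→Request R7 ($64), Car 106→Request R2 ($43), Car 70→Request R5 ($23) — total 49+63+64+43+23 = $242.
Row-greedy (each driver in turn takes its best remaining request) gives $221, worse by 21.
Car 106's own top request is Request R7 ($63), but forcing Car 106→Request R7 and reassigning the rest optimally gives only $240 — worse by 2.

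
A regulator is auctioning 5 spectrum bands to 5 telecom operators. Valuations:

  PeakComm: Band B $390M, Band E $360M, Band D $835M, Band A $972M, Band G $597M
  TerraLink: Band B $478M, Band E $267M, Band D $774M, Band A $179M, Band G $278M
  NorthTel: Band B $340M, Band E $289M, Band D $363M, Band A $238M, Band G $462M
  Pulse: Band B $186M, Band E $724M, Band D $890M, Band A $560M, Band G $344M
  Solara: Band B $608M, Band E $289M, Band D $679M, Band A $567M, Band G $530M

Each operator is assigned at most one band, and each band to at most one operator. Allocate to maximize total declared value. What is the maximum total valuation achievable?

This is a one-to-one assignment (maximum-weight bipartite matching).
Optimal: PeakComm→Band A ($972M), TerraLink→Band D ($774M), NorthTel→Band G ($462M), Pulse→Band E ($724M), Solara→Band B ($608M) — total 972+774+462+724+608 = $3540M.
Column-greedy (each band in turn goes to its best remaining operator) gives $2683M, worse by 857.

Max total: $3540M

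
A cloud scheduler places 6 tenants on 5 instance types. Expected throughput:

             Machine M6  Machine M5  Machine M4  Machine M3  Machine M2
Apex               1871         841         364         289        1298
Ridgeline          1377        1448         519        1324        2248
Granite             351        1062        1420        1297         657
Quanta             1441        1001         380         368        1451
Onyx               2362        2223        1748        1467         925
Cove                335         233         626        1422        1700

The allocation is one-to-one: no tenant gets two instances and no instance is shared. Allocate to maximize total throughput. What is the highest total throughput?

Max total: 9184 ops/s

Optimal: Apex→Machine M6 (1871 ops/s), Onyx→Machine M5 (2223 ops/s), Granite→Machine M4 (1420 ops/s), Cove→Machine M3 (1422 ops/s), Ridgeline→Machine M2 (2248 ops/s) — total 1871+2223+1420+1422+2248 = 9184 ops/s.
Checked against all permutations: 9184 ops/s is optimal.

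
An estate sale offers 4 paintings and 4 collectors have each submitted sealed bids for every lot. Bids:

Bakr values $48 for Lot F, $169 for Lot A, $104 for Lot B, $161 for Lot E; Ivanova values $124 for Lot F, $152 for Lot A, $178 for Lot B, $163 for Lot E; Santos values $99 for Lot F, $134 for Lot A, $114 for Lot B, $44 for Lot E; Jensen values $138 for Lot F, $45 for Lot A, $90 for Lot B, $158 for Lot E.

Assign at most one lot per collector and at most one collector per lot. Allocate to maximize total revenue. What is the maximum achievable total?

Optimal: Bakr→Lot E ($161), Ivanova→Lot B ($178), Santos→Lot A ($134), Jensen→Lot F ($138) — total 161+178+134+138 = $611.
Column-greedy (each lot in turn goes to its best remaining collector) gives $529, worse by 82.

Max total: $611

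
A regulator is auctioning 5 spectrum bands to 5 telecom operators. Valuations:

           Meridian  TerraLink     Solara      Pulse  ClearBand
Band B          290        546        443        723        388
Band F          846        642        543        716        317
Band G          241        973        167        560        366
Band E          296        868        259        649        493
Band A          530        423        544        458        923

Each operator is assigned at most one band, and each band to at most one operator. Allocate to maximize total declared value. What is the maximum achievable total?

Treat this as an assignment problem: match each operator to one band.
Optimal: Meridian→Band F ($846M), TerraLink→Band G ($973M), Solara→Band B ($443M), Pulse→Band E ($649M), ClearBand→Band A ($923M) — total 846+973+443+649+923 = $3834M.
Max-entry greedy (repeatedly take the single best remaining cell) gives $3724M, worse by 110.
Next-best assignment: Meridian→Band F, TerraLink→Band G, Solara→Band E, Pulse→Band B, ClearBand→Band A = $3724M.
Checked against all permutations: $3834M is optimal.

Maximum total: $3834M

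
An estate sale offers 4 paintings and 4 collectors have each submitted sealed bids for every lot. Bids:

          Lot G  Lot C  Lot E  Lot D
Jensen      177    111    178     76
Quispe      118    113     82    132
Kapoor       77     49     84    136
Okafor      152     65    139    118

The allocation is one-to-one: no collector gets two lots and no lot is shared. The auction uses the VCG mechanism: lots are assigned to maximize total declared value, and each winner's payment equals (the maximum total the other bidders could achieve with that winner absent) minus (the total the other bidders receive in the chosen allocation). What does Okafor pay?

Efficient allocation: Jensen→Lot E ($178), Quispe→Lot C ($113), Kapoor→Lot D ($136), Okafor→Lot G ($152); total welfare W = $579.
Okafor receives Lot G at value $152, so the others get W − 152 = $427.
Without Okafor: best allocation of the remaining 3 bidders over all 4 lots is Jensen→Lot E ($178), Quispe→Lot G ($118), Kapoor→Lot D ($136), total $432.
VCG payment = (others' best without Okafor) − (others' welfare with Okafor) = 432 − 427 = $5.

Okafor pays $5.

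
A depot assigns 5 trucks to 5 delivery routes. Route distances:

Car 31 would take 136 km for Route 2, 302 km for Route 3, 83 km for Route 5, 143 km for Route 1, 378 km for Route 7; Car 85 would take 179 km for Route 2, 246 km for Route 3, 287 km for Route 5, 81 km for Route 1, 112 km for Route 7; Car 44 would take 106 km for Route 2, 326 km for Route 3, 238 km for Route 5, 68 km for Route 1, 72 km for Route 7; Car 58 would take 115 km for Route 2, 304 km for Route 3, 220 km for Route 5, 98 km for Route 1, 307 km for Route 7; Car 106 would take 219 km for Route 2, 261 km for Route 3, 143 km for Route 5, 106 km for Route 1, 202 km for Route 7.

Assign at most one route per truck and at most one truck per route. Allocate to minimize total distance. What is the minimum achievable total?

Optimal: Car 31→Route 5 (83 km), Car 85→Route 1 (81 km), Car 44→Route 7 (72 km), Car 58→Route 2 (115 km), Car 106→Route 3 (261 km) — total 83+81+72+115+261 = 612 km.
Min-entry greedy (repeatedly take the single cheapest remaining cell) gives 639 km, worse by 27.

Minimum total: 612 km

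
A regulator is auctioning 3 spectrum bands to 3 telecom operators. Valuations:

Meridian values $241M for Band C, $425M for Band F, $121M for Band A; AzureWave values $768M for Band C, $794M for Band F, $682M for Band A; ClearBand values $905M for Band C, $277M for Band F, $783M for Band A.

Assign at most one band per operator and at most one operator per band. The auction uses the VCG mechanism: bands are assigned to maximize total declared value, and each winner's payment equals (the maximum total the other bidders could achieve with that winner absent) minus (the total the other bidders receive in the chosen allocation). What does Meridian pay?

Efficient allocation: Meridian→Band F ($425M), AzureWave→Band A ($682M), ClearBand→Band C ($905M); total welfare W = $2012M.
Meridian receives Band F at value $425M, so the others get W − 425 = $1587M.
Without Meridian: best allocation of the remaining 2 bidders over all 3 bands is AzureWave→Band F ($794M), ClearBand→Band C ($905M), total $1699M.
VCG payment = (others' best without Meridian) − (others' welfare with Meridian) = 1699 − 1587 = $112M.

Meridian pays $112M.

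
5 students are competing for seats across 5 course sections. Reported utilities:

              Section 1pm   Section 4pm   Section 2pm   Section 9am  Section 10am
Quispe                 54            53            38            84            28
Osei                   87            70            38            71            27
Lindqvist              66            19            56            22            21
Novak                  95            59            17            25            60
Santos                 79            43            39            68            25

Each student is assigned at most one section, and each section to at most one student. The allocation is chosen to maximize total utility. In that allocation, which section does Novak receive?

Optimal: Quispe→Section 9am (84 points), Osei→Section 4pm (70 points), Lindqvist→Section 2pm (56 points), Novak→Section 10am (60 points), Santos→Section 1pm (79 points) — total 84+70+56+60+79 = 349 points.
Max-entry greedy (repeatedly take the single best remaining cell) gives 330 points, worse by 19.
Next-best assignment: Quispe→Section 9am, Osei→Section 1pm, Lindqvist→Section 2pm, Novak→Section 10am, Santos→Section 4pm = 330 points.
Swapping Osei↔Novak (Osei→Section 10am 27 points, Novak→Section 4pm 59 points) loses 44.
Novak's own top section is Section 1pm (95 points), but forcing Novak→Section 1pm and reassigning the rest optimally gives only 330 points — worse by 19.

Novak receives Section 10am.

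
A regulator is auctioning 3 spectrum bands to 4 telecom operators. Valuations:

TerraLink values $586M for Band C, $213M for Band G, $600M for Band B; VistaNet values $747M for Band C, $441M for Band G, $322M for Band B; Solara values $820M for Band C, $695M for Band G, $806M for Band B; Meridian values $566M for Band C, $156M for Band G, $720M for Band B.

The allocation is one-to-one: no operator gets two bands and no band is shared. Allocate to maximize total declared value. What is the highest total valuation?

Optimal: VistaNet→Band C ($747M), Solara→Band G ($695M), Meridian→Band B ($720M) — total 747+695+720 = $2162M.
Row-greedy (each operator in turn takes its best remaining band) gives $2042M, worse by 120.
Every other assignment is strictly worse.

Maximum total: $2162M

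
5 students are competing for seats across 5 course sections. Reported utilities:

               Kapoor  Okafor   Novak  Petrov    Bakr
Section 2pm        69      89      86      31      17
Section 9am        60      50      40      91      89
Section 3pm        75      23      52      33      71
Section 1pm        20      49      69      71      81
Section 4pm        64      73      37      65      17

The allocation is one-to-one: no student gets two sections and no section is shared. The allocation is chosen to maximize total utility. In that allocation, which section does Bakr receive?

Bakr receives Section 1pm.

Optimal: Kapoor→Section 3pm (75 points), Okafor→Section 4pm (73 points), Novak→Section 2pm (86 points), Petrov→Section 9am (91 points), Bakr→Section 1pm (81 points) — total 75+73+86+91+81 = 406 points.
Column-greedy (each section in turn goes to its best remaining student) gives 373 points, worse by 33.
Next-best assignment: Kapoor→Section 3pm, Okafor→Section 4pm, Novak→Section 2pm, Petrov→Section 1pm, Bakr→Section 9am = 394 points.
Bakr's own top section is Section 9am (89 points), but forcing Bakr→Section 9am and reassigning the rest optimally gives only 394 points — worse by 12.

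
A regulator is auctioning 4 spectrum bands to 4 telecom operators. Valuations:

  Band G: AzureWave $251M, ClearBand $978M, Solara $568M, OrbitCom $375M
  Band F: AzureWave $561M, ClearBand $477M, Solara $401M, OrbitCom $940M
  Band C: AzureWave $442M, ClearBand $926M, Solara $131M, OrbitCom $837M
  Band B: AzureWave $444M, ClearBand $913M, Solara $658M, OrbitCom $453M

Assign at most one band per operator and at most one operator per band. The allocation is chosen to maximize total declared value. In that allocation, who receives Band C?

OrbitCom receives Band C.

This is the linear assignment problem.
Optimal: AzureWave→Band F ($561M), ClearBand→Band G ($978M), Solara→Band B ($658M), OrbitCom→Band C ($837M) — total 561+978+658+837 = $3034M.
Max-entry greedy (repeatedly take the single best remaining cell) gives $3018M, worse by 16.
OrbitCom's own top band is Band F ($940M), but forcing OrbitCom→Band F and reassigning the rest optimally gives only $3018M — worse by 16.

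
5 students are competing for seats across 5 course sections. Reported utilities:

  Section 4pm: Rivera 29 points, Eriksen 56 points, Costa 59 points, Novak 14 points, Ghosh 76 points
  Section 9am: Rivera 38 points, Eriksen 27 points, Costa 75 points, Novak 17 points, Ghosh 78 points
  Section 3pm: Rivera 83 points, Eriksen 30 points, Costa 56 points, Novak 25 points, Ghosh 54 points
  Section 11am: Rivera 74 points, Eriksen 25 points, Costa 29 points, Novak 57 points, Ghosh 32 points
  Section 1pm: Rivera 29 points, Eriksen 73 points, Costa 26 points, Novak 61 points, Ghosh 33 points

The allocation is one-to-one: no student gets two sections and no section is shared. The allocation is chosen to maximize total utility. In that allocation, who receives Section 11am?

Novak receives Section 11am.

Optimal: Rivera→Section 3pm (83 points), Eriksen→Section 1pm (73 points), Costa→Section 9am (75 points), Novak→Section 11am (57 points), Ghosh→Section 4pm (76 points) — total 83+73+75+57+76 = 364 points.
Max-entry greedy (repeatedly take the single best remaining cell) gives 350 points, worse by 14.
Swapping Eriksen↔Rivera (Eriksen→Section 3pm 30 points, Rivera→Section 1pm 29 points) loses 97.
Novak's own top section is Section 1pm (61 points), but forcing Novak→Section 1pm and reassigning the rest optimally gives only 325 points — worse by 39.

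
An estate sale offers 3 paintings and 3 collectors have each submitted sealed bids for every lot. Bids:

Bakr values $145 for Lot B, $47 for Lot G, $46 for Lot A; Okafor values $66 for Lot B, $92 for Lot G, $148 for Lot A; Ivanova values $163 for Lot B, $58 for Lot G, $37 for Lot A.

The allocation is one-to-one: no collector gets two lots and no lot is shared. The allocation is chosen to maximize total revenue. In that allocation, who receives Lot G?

Optimal: Bakr→Lot G ($47), Okafor→Lot A ($148), Ivanova→Lot B ($163) — total 47+148+163 = $358.
Next-best assignment: Bakr→Lot B, Okafor→Lot A, Ivanova→Lot G = $351.
Bakr's own top lot is Lot B ($145), but forcing Bakr→Lot B and reassigning the rest optimally gives only $351 — worse by 7.

Bakr receives Lot G.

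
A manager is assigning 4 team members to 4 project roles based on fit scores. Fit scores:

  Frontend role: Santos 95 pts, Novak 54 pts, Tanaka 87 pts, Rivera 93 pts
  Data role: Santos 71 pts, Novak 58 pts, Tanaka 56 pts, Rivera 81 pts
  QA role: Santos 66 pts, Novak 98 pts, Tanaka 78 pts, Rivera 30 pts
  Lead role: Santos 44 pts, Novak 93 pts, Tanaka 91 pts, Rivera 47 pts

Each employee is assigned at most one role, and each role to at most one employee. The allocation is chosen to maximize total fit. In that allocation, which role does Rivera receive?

Optimal: Santos→Frontend role (95 pts), Novak→QA role (98 pts), Tanaka→Lead role (91 pts), Rivera→Data role (81 pts) — total 95+98+91+81 = 365 pts.
Next-best assignment: Santos→Data role, Novak→QA role, Tanaka→Lead role, Rivera→Frontend role = 353 pts.
No other one-to-one assignment exceeds 365 pts.
Rivera's own top role is Frontend role (93 pts), but forcing Rivera→Frontend role and reassigning the rest optimally gives only 353 pts — worse by 12.

Rivera receives Data role.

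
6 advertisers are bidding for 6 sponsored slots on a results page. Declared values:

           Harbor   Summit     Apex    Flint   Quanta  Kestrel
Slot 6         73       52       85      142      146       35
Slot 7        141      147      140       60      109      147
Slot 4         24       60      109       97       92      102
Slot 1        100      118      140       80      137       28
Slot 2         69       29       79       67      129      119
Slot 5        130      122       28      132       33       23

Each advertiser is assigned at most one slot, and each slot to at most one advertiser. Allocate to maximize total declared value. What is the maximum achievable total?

Max total: $790

This is a one-to-one assignment (maximum-weight bipartite matching).
Optimal: Harbor→Slot 5 ($130), Summit→Slot 7 ($147), Apex→Slot 1 ($140), Flint→Slot 6 ($142), Quanta→Slot 2 ($129), Kestrel→Slot 4 ($102) — total 130+147+140+142+129+102 = $790.
Column-greedy (each slot in turn goes to its best remaining advertiser) gives $753, worse by 37.
Checked against all permutations: $790 is optimal.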